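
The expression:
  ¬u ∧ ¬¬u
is never true.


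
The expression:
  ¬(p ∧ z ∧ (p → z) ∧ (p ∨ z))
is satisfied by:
  {p: False, z: False}
  {z: True, p: False}
  {p: True, z: False}


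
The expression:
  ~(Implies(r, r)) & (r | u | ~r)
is never true.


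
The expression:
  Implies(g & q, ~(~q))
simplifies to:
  True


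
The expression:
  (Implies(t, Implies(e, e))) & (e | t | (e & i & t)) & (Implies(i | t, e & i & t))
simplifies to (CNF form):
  e & (i | ~t) & (t | ~i)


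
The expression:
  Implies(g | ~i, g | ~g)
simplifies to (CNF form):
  True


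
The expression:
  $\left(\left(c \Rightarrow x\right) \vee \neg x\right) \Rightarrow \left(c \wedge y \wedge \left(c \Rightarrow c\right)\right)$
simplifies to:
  $c \wedge y$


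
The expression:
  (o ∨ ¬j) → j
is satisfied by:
  {j: True}


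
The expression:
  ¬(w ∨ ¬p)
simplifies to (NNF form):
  p ∧ ¬w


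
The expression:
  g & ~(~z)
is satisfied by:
  {z: True, g: True}


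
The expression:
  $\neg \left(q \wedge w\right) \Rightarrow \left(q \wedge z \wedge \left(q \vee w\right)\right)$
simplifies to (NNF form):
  $q \wedge \left(w \vee z\right)$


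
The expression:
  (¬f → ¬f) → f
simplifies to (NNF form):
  f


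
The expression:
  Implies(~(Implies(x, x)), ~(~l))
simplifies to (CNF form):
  True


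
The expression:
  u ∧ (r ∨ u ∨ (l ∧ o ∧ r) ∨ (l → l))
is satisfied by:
  {u: True}


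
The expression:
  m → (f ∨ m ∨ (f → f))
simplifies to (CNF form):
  True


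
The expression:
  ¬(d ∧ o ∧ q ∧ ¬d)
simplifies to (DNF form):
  True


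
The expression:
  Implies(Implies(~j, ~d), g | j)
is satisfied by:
  {d: True, g: True, j: True}
  {d: True, g: True, j: False}
  {d: True, j: True, g: False}
  {d: True, j: False, g: False}
  {g: True, j: True, d: False}
  {g: True, j: False, d: False}
  {j: True, g: False, d: False}


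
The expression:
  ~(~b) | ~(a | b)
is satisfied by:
  {b: True, a: False}
  {a: False, b: False}
  {a: True, b: True}


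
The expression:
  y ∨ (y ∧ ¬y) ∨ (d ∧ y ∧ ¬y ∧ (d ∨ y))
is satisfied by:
  {y: True}


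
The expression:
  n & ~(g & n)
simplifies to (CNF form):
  n & ~g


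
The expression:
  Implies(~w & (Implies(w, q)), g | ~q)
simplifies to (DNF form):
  g | w | ~q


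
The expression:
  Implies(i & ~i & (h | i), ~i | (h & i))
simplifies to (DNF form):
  True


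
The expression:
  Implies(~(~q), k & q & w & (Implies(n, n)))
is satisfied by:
  {w: True, k: True, q: False}
  {w: True, k: False, q: False}
  {k: True, w: False, q: False}
  {w: False, k: False, q: False}
  {q: True, w: True, k: True}


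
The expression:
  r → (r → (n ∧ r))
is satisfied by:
  {n: True, r: False}
  {r: False, n: False}
  {r: True, n: True}


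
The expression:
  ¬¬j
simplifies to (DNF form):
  j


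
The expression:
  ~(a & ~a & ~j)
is always true.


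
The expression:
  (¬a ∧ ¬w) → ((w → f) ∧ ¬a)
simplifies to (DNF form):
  True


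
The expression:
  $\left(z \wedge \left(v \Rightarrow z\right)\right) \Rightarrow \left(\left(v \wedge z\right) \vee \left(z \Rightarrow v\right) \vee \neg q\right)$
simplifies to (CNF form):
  $v \vee \neg q \vee \neg z$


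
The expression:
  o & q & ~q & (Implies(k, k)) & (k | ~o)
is never true.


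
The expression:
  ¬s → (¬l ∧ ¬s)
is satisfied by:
  {s: True, l: False}
  {l: False, s: False}
  {l: True, s: True}


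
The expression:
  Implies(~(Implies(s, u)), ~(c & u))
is always true.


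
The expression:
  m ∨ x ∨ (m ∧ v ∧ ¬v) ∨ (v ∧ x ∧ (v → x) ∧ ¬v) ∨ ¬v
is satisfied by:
  {x: True, m: True, v: False}
  {x: True, v: False, m: False}
  {m: True, v: False, x: False}
  {m: False, v: False, x: False}
  {x: True, m: True, v: True}
  {x: True, v: True, m: False}
  {m: True, v: True, x: False}


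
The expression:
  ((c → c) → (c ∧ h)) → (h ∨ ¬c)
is always true.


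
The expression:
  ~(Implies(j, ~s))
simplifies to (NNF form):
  j & s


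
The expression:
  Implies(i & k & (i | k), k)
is always true.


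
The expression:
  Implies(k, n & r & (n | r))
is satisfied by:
  {n: True, r: True, k: False}
  {n: True, r: False, k: False}
  {r: True, n: False, k: False}
  {n: False, r: False, k: False}
  {n: True, k: True, r: True}


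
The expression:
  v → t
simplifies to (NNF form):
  t ∨ ¬v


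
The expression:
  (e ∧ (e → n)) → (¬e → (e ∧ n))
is always true.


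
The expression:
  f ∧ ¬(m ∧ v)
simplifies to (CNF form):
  f ∧ (¬m ∨ ¬v)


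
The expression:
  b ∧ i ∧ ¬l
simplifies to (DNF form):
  b ∧ i ∧ ¬l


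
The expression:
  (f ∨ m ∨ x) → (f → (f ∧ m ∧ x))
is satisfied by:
  {x: True, m: True, f: False}
  {x: True, m: False, f: False}
  {m: True, x: False, f: False}
  {x: False, m: False, f: False}
  {f: True, x: True, m: True}


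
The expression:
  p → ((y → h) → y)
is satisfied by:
  {y: True, p: False}
  {p: False, y: False}
  {p: True, y: True}


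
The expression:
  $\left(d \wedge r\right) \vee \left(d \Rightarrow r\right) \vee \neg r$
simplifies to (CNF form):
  $\text{True}$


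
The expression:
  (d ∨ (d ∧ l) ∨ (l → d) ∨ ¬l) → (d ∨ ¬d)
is always true.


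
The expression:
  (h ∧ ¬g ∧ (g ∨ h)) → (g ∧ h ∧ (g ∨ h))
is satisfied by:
  {g: True, h: False}
  {h: False, g: False}
  {h: True, g: True}


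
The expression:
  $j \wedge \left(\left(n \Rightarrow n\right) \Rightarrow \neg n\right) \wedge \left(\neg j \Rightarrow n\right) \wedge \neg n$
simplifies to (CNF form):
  $j \wedge \neg n$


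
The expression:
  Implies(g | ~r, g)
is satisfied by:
  {r: True, g: True}
  {r: True, g: False}
  {g: True, r: False}


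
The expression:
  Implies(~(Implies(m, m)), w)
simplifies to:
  True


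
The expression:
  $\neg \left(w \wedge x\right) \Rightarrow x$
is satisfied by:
  {x: True}


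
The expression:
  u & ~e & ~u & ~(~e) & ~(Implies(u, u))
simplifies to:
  False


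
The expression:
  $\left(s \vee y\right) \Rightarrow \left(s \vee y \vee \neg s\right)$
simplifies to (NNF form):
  $\text{True}$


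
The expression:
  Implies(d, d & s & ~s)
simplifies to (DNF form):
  ~d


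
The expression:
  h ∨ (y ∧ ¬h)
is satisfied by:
  {y: True, h: True}
  {y: True, h: False}
  {h: True, y: False}


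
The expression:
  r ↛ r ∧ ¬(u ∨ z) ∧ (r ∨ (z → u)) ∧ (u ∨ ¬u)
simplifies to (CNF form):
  False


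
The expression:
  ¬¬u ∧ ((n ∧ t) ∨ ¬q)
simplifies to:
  u ∧ (n ∨ ¬q) ∧ (t ∨ ¬q)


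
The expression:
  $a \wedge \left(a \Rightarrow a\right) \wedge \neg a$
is never true.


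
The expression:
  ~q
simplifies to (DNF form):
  ~q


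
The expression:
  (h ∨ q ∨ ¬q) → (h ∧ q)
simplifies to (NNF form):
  h ∧ q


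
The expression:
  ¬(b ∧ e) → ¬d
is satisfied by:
  {e: True, b: True, d: False}
  {e: True, b: False, d: False}
  {b: True, e: False, d: False}
  {e: False, b: False, d: False}
  {d: True, e: True, b: True}


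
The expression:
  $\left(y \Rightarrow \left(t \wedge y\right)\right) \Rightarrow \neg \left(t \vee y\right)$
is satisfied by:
  {t: False}


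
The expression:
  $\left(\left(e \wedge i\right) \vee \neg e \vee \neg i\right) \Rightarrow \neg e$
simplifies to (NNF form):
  $\neg e$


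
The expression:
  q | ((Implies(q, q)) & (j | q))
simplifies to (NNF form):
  j | q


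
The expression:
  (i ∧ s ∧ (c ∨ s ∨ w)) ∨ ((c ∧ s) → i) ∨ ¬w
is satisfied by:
  {i: True, s: False, c: False, w: False}
  {i: False, s: False, c: False, w: False}
  {i: True, w: True, s: False, c: False}
  {w: True, i: False, s: False, c: False}
  {i: True, c: True, w: False, s: False}
  {c: True, w: False, s: False, i: False}
  {i: True, w: True, c: True, s: False}
  {w: True, c: True, i: False, s: False}
  {i: True, s: True, w: False, c: False}
  {s: True, w: False, c: False, i: False}
  {i: True, w: True, s: True, c: False}
  {w: True, s: True, i: False, c: False}
  {i: True, c: True, s: True, w: False}
  {c: True, s: True, w: False, i: False}
  {i: True, w: True, c: True, s: True}


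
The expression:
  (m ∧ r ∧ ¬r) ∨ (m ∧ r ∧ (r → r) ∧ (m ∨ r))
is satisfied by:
  {r: True, m: True}


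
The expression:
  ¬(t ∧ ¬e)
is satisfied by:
  {e: True, t: False}
  {t: False, e: False}
  {t: True, e: True}


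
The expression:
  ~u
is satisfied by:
  {u: False}


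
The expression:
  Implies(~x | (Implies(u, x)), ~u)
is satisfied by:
  {u: False}


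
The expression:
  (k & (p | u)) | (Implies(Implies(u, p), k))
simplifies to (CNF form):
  (k | u) & (k | ~p)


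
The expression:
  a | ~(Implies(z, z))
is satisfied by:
  {a: True}


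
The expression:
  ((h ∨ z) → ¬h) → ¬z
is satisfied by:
  {h: True, z: False}
  {z: False, h: False}
  {z: True, h: True}


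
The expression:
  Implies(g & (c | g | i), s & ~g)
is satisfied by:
  {g: False}


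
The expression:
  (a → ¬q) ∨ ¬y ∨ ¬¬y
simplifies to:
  True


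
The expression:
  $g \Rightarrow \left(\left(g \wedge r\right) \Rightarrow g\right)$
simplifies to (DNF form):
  $\text{True}$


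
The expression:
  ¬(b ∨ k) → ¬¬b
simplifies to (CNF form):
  b ∨ k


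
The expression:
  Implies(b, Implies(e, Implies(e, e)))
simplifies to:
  True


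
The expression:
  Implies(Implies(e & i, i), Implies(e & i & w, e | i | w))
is always true.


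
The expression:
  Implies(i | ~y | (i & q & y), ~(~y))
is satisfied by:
  {y: True}


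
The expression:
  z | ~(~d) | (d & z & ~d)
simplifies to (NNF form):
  d | z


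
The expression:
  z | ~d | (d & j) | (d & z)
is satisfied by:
  {z: True, j: True, d: False}
  {z: True, j: False, d: False}
  {j: True, z: False, d: False}
  {z: False, j: False, d: False}
  {d: True, z: True, j: True}
  {d: True, z: True, j: False}
  {d: True, j: True, z: False}


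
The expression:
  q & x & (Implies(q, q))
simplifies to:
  q & x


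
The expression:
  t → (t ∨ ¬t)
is always true.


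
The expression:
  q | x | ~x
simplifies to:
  True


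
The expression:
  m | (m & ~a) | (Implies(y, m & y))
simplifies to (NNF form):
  m | ~y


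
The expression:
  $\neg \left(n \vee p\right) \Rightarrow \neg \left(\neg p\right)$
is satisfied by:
  {n: True, p: True}
  {n: True, p: False}
  {p: True, n: False}


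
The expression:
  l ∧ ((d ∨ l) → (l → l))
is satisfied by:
  {l: True}


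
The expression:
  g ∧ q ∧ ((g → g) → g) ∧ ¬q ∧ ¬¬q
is never true.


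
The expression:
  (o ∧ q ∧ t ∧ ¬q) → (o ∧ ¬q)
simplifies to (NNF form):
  True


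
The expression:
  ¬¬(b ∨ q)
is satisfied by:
  {b: True, q: True}
  {b: True, q: False}
  {q: True, b: False}


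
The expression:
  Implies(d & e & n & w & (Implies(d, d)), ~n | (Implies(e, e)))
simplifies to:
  True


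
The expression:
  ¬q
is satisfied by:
  {q: False}


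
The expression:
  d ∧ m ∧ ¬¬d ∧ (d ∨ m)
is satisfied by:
  {m: True, d: True}


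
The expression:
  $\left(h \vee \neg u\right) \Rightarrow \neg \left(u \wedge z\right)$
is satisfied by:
  {h: False, u: False, z: False}
  {z: True, h: False, u: False}
  {u: True, h: False, z: False}
  {z: True, u: True, h: False}
  {h: True, z: False, u: False}
  {z: True, h: True, u: False}
  {u: True, h: True, z: False}


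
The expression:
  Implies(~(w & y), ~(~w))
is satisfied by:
  {w: True}


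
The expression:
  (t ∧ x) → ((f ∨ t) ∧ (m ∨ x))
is always true.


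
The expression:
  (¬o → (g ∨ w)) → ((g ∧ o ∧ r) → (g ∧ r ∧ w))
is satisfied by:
  {w: True, g: False, o: False, r: False}
  {r: False, g: False, w: False, o: False}
  {r: True, w: True, g: False, o: False}
  {r: True, g: False, w: False, o: False}
  {o: True, w: True, r: False, g: False}
  {o: True, r: False, g: False, w: False}
  {o: True, r: True, w: True, g: False}
  {o: True, r: True, g: False, w: False}
  {w: True, g: True, o: False, r: False}
  {g: True, o: False, w: False, r: False}
  {r: True, g: True, w: True, o: False}
  {r: True, g: True, o: False, w: False}
  {w: True, g: True, o: True, r: False}
  {g: True, o: True, r: False, w: False}
  {r: True, g: True, o: True, w: True}


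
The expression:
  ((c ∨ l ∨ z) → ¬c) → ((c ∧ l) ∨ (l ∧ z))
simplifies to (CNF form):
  (c ∨ l) ∧ (c ∨ z)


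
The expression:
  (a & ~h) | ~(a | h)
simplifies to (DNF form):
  ~h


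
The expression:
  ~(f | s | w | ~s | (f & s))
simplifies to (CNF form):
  False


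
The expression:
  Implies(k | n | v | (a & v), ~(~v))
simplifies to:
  v | (~k & ~n)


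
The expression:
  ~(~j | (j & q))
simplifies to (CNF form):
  j & ~q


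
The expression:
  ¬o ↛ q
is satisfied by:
  {q: True, o: False}
  {o: False, q: False}
  {o: True, q: True}


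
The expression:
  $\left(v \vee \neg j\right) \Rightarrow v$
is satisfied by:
  {v: True, j: True}
  {v: True, j: False}
  {j: True, v: False}


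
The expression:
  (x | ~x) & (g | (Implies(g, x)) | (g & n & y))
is always true.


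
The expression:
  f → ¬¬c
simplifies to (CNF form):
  c ∨ ¬f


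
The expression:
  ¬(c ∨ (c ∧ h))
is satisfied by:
  {c: False}


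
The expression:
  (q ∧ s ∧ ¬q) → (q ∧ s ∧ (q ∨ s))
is always true.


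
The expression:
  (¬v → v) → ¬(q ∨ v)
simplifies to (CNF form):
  ¬v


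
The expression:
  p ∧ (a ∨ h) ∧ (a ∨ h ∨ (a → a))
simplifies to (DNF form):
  (a ∧ p) ∨ (h ∧ p)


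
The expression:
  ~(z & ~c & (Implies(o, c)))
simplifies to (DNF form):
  c | o | ~z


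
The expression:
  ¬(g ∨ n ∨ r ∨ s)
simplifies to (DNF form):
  ¬g ∧ ¬n ∧ ¬r ∧ ¬s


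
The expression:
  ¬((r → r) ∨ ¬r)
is never true.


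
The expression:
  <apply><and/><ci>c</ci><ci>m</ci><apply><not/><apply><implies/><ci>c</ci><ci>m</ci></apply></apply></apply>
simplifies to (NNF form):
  <false/>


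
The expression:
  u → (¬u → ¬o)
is always true.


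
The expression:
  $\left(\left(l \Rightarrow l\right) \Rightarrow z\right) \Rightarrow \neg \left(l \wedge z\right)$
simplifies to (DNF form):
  $\neg l \vee \neg z$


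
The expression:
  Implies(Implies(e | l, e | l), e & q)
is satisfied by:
  {e: True, q: True}


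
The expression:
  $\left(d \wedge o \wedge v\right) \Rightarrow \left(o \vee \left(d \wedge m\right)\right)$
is always true.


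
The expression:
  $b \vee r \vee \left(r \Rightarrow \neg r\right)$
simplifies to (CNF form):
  $\text{True}$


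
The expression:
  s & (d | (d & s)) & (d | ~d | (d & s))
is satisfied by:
  {s: True, d: True}


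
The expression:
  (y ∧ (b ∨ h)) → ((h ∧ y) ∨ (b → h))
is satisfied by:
  {h: True, y: False, b: False}
  {h: False, y: False, b: False}
  {b: True, h: True, y: False}
  {b: True, h: False, y: False}
  {y: True, h: True, b: False}
  {y: True, h: False, b: False}
  {y: True, b: True, h: True}


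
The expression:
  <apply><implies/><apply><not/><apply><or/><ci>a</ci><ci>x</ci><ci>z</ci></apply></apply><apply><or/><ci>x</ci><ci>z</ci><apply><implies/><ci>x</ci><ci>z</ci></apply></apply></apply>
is always true.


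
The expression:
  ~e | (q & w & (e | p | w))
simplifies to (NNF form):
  ~e | (q & w)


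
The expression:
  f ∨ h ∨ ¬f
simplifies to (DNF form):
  True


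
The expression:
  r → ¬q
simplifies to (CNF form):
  ¬q ∨ ¬r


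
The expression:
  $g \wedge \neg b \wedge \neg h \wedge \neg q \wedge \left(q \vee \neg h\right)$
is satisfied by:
  {g: True, q: False, h: False, b: False}


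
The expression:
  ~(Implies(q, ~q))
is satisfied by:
  {q: True}


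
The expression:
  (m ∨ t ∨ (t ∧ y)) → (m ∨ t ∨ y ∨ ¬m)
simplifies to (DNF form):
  True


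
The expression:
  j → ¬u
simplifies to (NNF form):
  ¬j ∨ ¬u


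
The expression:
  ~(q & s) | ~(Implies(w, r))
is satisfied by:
  {w: True, s: False, q: False, r: False}
  {w: False, s: False, q: False, r: False}
  {r: True, w: True, s: False, q: False}
  {r: True, w: False, s: False, q: False}
  {q: True, w: True, s: False, r: False}
  {q: True, w: False, s: False, r: False}
  {r: True, q: True, w: True, s: False}
  {r: True, q: True, w: False, s: False}
  {s: True, w: True, r: False, q: False}
  {s: True, w: False, r: False, q: False}
  {r: True, s: True, w: True, q: False}
  {r: True, s: True, w: False, q: False}
  {q: True, s: True, w: True, r: False}


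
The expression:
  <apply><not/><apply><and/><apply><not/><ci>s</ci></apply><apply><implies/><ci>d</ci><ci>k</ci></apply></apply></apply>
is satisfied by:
  {s: True, d: True, k: False}
  {s: True, d: False, k: False}
  {s: True, k: True, d: True}
  {s: True, k: True, d: False}
  {d: True, k: False, s: False}


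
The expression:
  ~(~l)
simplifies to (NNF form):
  l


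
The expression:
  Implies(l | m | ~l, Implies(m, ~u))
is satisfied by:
  {u: False, m: False}
  {m: True, u: False}
  {u: True, m: False}


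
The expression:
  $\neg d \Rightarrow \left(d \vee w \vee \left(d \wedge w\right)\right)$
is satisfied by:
  {d: True, w: True}
  {d: True, w: False}
  {w: True, d: False}


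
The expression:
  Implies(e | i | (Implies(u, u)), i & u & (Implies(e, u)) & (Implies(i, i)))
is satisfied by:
  {i: True, u: True}


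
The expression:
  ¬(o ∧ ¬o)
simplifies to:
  True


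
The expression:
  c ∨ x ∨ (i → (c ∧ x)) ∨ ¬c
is always true.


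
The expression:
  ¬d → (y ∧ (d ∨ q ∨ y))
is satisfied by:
  {y: True, d: True}
  {y: True, d: False}
  {d: True, y: False}


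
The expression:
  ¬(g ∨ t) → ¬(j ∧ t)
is always true.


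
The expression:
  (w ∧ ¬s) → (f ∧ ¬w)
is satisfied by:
  {s: True, w: False}
  {w: False, s: False}
  {w: True, s: True}


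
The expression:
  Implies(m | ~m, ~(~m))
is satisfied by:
  {m: True}


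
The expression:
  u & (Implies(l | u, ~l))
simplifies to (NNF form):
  u & ~l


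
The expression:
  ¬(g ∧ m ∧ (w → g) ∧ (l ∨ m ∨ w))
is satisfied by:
  {g: False, m: False}
  {m: True, g: False}
  {g: True, m: False}


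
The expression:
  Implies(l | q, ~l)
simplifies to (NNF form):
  ~l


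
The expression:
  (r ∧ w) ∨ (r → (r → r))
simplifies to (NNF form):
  True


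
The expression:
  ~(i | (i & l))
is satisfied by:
  {i: False}


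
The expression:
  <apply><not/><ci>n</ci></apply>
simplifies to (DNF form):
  <apply><not/><ci>n</ci></apply>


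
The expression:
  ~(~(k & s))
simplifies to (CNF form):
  k & s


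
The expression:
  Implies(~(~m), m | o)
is always true.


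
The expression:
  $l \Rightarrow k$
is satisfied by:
  {k: True, l: False}
  {l: False, k: False}
  {l: True, k: True}


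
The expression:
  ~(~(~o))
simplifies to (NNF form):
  ~o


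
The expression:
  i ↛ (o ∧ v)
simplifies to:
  i ∧ (¬o ∨ ¬v)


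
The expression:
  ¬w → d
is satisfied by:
  {d: True, w: True}
  {d: True, w: False}
  {w: True, d: False}


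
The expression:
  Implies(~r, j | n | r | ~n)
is always true.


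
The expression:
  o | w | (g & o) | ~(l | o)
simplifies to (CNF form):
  o | w | ~l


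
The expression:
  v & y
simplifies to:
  v & y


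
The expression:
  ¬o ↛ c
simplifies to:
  ¬c ∧ ¬o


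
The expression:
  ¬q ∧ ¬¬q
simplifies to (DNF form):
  False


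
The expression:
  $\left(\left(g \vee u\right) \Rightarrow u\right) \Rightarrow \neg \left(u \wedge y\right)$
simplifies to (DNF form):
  $\neg u \vee \neg y$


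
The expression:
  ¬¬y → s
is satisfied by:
  {s: True, y: False}
  {y: False, s: False}
  {y: True, s: True}


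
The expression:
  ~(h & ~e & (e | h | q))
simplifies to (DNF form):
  e | ~h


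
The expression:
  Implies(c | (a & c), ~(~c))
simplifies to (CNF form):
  True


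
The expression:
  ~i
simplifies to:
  ~i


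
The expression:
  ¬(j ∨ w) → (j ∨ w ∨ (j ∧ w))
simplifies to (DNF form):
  j ∨ w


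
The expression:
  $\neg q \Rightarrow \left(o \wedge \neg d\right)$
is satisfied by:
  {q: True, o: True, d: False}
  {q: True, d: False, o: False}
  {q: True, o: True, d: True}
  {q: True, d: True, o: False}
  {o: True, d: False, q: False}


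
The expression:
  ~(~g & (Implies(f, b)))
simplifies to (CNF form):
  (f | g) & (g | ~b)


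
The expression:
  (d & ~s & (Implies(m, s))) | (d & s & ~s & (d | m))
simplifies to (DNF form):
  d & ~m & ~s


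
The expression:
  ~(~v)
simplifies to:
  v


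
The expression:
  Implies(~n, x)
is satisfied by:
  {n: True, x: True}
  {n: True, x: False}
  {x: True, n: False}


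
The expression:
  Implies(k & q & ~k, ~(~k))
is always true.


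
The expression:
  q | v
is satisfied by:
  {q: True, v: True}
  {q: True, v: False}
  {v: True, q: False}


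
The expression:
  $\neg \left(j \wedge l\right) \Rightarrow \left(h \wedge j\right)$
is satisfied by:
  {j: True, l: True, h: True}
  {j: True, l: True, h: False}
  {j: True, h: True, l: False}


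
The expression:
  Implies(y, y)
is always true.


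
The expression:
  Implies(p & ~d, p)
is always true.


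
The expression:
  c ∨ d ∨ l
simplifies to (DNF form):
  c ∨ d ∨ l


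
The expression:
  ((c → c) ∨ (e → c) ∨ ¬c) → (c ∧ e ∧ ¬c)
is never true.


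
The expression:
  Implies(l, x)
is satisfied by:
  {x: True, l: False}
  {l: False, x: False}
  {l: True, x: True}


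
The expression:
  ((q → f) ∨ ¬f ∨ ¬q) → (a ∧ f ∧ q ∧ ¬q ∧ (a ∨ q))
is never true.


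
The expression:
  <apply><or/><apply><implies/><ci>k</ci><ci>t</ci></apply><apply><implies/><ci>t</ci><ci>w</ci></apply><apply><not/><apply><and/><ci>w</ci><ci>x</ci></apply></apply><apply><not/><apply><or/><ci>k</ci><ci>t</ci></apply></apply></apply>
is always true.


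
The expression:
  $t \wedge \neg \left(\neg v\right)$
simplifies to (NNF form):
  $t \wedge v$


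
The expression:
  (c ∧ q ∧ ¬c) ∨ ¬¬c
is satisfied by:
  {c: True}


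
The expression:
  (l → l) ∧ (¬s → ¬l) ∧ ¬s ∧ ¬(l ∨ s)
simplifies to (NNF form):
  ¬l ∧ ¬s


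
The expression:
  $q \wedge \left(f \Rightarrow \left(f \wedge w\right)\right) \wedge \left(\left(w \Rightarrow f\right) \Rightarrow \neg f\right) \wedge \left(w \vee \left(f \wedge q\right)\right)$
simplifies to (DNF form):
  $q \wedge w \wedge \neg f$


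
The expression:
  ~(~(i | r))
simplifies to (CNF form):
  i | r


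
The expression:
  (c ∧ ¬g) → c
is always true.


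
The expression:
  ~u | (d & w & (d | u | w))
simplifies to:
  ~u | (d & w)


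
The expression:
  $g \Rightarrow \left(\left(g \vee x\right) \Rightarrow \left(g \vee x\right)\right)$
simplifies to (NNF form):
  $\text{True}$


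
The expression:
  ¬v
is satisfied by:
  {v: False}


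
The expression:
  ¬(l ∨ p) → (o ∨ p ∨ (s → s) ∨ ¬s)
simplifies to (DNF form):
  True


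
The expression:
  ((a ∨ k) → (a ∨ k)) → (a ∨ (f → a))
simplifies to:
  a ∨ ¬f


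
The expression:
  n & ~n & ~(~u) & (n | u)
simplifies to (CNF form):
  False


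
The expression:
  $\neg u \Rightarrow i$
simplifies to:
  $i \vee u$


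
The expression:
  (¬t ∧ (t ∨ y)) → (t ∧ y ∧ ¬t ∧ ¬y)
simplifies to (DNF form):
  t ∨ ¬y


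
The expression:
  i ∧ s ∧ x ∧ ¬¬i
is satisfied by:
  {i: True, s: True, x: True}


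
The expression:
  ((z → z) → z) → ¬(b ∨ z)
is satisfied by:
  {z: False}


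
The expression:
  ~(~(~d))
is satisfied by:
  {d: False}


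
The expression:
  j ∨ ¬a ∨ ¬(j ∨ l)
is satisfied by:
  {j: True, l: False, a: False}
  {l: False, a: False, j: False}
  {j: True, a: True, l: False}
  {a: True, l: False, j: False}
  {j: True, l: True, a: False}
  {l: True, j: False, a: False}
  {j: True, a: True, l: True}


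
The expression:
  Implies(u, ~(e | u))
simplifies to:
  ~u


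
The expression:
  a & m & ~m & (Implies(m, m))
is never true.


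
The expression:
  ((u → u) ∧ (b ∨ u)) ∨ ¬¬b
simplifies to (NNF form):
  b ∨ u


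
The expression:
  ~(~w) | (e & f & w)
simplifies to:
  w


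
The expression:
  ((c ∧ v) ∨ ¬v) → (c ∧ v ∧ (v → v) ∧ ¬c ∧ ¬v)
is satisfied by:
  {v: True, c: False}


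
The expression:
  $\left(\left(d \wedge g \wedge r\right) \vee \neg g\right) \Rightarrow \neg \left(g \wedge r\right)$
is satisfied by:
  {g: False, d: False, r: False}
  {r: True, g: False, d: False}
  {d: True, g: False, r: False}
  {r: True, d: True, g: False}
  {g: True, r: False, d: False}
  {r: True, g: True, d: False}
  {d: True, g: True, r: False}


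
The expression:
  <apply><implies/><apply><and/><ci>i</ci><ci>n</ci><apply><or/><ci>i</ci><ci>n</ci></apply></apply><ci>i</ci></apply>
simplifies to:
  <true/>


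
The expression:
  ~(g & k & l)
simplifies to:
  ~g | ~k | ~l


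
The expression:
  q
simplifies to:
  q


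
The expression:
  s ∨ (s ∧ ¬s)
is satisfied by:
  {s: True}


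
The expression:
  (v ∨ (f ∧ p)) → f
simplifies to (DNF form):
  f ∨ ¬v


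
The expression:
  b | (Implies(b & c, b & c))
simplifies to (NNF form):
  True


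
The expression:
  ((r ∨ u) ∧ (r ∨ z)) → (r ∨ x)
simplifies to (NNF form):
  r ∨ x ∨ ¬u ∨ ¬z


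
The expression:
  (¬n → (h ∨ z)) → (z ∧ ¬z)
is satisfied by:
  {n: False, z: False, h: False}


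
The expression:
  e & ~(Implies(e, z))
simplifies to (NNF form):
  e & ~z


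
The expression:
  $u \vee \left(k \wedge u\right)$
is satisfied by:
  {u: True}


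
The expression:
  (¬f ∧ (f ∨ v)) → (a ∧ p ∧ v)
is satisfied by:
  {a: True, f: True, p: True, v: False}
  {a: True, f: True, p: False, v: False}
  {f: True, p: True, a: False, v: False}
  {f: True, a: False, p: False, v: False}
  {a: True, p: True, f: False, v: False}
  {a: True, p: False, f: False, v: False}
  {p: True, a: False, f: False, v: False}
  {a: False, p: False, f: False, v: False}
  {a: True, v: True, f: True, p: True}
  {a: True, v: True, f: True, p: False}
  {v: True, f: True, p: True, a: False}
  {v: True, f: True, p: False, a: False}
  {v: True, a: True, p: True, f: False}


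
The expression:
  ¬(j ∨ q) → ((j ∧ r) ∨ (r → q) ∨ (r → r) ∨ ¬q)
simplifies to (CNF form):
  True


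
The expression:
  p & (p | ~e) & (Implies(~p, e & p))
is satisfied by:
  {p: True}


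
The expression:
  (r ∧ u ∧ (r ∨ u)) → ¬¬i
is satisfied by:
  {i: True, u: False, r: False}
  {u: False, r: False, i: False}
  {i: True, r: True, u: False}
  {r: True, u: False, i: False}
  {i: True, u: True, r: False}
  {u: True, i: False, r: False}
  {i: True, r: True, u: True}


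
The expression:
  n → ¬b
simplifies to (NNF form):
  ¬b ∨ ¬n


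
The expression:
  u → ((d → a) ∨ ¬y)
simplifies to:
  a ∨ ¬d ∨ ¬u ∨ ¬y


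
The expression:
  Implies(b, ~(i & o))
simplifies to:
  ~b | ~i | ~o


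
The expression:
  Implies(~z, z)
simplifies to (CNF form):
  z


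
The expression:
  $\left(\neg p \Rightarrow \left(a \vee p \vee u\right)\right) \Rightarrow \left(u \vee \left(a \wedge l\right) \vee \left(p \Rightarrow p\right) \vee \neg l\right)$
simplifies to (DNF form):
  $\text{True}$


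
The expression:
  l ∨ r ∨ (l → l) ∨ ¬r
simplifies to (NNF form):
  True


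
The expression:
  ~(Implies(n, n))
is never true.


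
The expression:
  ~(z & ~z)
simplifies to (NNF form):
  True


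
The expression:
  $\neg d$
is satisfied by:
  {d: False}


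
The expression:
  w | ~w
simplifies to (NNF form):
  True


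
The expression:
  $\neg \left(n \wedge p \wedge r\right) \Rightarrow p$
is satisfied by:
  {p: True}


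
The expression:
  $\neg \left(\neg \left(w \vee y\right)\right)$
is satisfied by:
  {y: True, w: True}
  {y: True, w: False}
  {w: True, y: False}


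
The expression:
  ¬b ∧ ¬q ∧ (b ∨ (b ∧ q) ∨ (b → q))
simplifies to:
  ¬b ∧ ¬q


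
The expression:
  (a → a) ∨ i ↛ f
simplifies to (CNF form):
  True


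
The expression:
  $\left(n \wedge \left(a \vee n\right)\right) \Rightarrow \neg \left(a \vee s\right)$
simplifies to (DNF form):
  $\left(\neg a \wedge \neg s\right) \vee \neg n$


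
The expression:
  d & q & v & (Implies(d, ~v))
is never true.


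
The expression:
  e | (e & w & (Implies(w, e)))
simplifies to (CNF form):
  e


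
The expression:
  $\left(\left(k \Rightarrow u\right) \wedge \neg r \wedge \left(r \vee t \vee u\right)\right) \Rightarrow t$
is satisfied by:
  {r: True, t: True, u: False}
  {r: True, u: False, t: False}
  {t: True, u: False, r: False}
  {t: False, u: False, r: False}
  {r: True, t: True, u: True}
  {r: True, u: True, t: False}
  {t: True, u: True, r: False}


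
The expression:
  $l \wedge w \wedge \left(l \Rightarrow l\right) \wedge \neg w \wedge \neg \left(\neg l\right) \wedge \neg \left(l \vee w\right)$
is never true.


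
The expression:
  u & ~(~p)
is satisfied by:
  {p: True, u: True}


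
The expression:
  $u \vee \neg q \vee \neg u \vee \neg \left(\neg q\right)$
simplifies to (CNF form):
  $\text{True}$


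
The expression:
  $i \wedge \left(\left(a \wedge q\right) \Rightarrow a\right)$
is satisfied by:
  {i: True}


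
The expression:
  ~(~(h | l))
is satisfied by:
  {l: True, h: True}
  {l: True, h: False}
  {h: True, l: False}


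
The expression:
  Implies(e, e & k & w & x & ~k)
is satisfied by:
  {e: False}


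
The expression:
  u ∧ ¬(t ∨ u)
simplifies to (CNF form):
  False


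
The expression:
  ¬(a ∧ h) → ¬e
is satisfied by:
  {a: True, h: True, e: False}
  {a: True, h: False, e: False}
  {h: True, a: False, e: False}
  {a: False, h: False, e: False}
  {a: True, e: True, h: True}


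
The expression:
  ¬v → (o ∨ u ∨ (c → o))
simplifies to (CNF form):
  o ∨ u ∨ v ∨ ¬c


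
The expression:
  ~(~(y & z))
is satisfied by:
  {z: True, y: True}


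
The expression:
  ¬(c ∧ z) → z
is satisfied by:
  {z: True}


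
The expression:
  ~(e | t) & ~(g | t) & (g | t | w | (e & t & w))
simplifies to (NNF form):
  w & ~e & ~g & ~t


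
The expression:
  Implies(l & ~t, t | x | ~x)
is always true.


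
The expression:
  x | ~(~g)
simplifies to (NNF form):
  g | x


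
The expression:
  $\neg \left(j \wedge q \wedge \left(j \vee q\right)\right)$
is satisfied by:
  {q: False, j: False}
  {j: True, q: False}
  {q: True, j: False}


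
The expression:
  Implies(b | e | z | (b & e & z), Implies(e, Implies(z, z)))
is always true.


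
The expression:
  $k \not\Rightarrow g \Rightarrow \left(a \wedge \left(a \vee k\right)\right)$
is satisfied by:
  {a: True, g: True, k: False}
  {a: True, k: False, g: False}
  {g: True, k: False, a: False}
  {g: False, k: False, a: False}
  {a: True, g: True, k: True}
  {a: True, k: True, g: False}
  {g: True, k: True, a: False}


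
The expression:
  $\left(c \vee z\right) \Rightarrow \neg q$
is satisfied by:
  {c: False, q: False, z: False}
  {z: True, c: False, q: False}
  {c: True, z: False, q: False}
  {z: True, c: True, q: False}
  {q: True, z: False, c: False}


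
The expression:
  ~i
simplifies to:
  ~i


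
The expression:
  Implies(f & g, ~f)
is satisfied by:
  {g: False, f: False}
  {f: True, g: False}
  {g: True, f: False}


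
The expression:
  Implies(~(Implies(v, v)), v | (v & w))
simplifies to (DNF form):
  True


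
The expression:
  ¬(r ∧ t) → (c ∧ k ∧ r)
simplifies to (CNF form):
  r ∧ (c ∨ t) ∧ (k ∨ t)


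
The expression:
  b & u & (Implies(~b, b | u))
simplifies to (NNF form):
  b & u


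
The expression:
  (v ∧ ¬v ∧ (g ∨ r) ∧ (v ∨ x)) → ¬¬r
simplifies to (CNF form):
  True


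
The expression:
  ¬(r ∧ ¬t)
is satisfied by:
  {t: True, r: False}
  {r: False, t: False}
  {r: True, t: True}


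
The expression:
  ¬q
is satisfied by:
  {q: False}


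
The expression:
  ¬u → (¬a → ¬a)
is always true.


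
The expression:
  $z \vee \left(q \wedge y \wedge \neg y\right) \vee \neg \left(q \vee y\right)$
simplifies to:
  $z \vee \left(\neg q \wedge \neg y\right)$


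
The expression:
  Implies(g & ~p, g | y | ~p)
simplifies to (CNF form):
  True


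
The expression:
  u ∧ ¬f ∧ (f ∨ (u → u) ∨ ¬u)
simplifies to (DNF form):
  u ∧ ¬f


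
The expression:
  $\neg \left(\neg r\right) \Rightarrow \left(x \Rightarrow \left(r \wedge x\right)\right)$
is always true.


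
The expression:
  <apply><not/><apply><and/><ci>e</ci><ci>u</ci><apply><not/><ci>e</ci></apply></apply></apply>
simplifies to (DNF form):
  <true/>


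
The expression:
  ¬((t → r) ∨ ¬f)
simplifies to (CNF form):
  f ∧ t ∧ ¬r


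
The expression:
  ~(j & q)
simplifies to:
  ~j | ~q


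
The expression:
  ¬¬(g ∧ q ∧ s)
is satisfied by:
  {g: True, s: True, q: True}


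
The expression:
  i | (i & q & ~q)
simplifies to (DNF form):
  i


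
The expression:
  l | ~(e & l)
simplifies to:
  True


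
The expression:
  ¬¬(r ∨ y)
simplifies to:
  r ∨ y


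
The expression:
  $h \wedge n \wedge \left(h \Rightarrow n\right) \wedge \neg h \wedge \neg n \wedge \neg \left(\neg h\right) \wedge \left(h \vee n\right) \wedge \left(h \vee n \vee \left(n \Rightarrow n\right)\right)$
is never true.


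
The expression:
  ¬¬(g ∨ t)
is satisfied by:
  {t: True, g: True}
  {t: True, g: False}
  {g: True, t: False}


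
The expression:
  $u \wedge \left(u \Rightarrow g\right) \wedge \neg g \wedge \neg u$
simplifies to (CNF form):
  $\text{False}$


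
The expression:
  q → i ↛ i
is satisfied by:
  {q: False}


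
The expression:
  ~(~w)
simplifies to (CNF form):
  w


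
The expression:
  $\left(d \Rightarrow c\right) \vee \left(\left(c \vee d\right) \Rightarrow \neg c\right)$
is always true.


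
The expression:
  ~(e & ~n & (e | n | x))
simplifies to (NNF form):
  n | ~e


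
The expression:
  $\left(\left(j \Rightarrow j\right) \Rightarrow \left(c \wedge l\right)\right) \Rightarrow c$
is always true.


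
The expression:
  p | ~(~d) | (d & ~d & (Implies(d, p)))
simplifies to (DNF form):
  d | p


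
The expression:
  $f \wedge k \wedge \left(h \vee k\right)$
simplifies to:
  $f \wedge k$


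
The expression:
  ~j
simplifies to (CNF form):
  ~j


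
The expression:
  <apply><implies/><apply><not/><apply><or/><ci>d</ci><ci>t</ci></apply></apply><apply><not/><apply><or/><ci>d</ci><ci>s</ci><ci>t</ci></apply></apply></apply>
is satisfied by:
  {d: True, t: True, s: False}
  {d: True, s: False, t: False}
  {t: True, s: False, d: False}
  {t: False, s: False, d: False}
  {d: True, t: True, s: True}
  {d: True, s: True, t: False}
  {t: True, s: True, d: False}


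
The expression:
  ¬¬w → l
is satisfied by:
  {l: True, w: False}
  {w: False, l: False}
  {w: True, l: True}


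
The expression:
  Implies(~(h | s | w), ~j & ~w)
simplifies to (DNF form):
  h | s | w | ~j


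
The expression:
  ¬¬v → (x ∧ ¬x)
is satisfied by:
  {v: False}


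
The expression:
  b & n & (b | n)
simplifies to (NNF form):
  b & n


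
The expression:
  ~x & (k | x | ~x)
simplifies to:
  ~x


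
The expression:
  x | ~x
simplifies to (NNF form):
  True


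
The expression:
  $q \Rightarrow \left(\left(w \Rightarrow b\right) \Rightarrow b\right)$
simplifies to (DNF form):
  $b \vee w \vee \neg q$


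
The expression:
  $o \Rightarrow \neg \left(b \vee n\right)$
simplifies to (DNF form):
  $\left(\neg b \wedge \neg n\right) \vee \neg o$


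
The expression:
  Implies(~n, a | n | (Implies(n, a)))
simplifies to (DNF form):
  True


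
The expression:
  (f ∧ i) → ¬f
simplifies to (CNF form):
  ¬f ∨ ¬i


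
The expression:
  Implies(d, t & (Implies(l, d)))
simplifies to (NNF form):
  t | ~d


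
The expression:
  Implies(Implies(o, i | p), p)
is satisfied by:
  {o: True, p: True, i: False}
  {p: True, i: False, o: False}
  {o: True, p: True, i: True}
  {p: True, i: True, o: False}
  {o: True, i: False, p: False}


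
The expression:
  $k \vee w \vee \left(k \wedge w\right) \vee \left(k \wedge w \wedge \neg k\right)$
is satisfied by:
  {k: True, w: True}
  {k: True, w: False}
  {w: True, k: False}


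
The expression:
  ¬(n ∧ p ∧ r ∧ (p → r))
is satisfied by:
  {p: False, n: False, r: False}
  {r: True, p: False, n: False}
  {n: True, p: False, r: False}
  {r: True, n: True, p: False}
  {p: True, r: False, n: False}
  {r: True, p: True, n: False}
  {n: True, p: True, r: False}


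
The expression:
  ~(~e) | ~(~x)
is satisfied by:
  {x: True, e: True}
  {x: True, e: False}
  {e: True, x: False}


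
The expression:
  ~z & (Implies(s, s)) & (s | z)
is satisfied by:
  {s: True, z: False}


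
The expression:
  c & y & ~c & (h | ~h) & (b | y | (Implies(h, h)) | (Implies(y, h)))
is never true.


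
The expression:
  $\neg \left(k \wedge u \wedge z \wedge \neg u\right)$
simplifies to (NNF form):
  $\text{True}$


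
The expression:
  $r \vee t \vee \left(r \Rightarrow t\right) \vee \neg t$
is always true.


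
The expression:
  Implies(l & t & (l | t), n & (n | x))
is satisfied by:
  {n: True, l: False, t: False}
  {l: False, t: False, n: False}
  {n: True, t: True, l: False}
  {t: True, l: False, n: False}
  {n: True, l: True, t: False}
  {l: True, n: False, t: False}
  {n: True, t: True, l: True}


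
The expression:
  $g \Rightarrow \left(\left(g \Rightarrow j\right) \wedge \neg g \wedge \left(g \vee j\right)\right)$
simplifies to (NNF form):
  $\neg g$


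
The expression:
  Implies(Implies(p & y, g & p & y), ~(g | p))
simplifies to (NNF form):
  ~g & (y | ~p)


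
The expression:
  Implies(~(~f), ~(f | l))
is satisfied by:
  {f: False}


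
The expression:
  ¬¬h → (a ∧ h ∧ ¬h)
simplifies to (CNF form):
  ¬h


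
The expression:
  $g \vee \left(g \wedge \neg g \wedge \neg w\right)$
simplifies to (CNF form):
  $g$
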